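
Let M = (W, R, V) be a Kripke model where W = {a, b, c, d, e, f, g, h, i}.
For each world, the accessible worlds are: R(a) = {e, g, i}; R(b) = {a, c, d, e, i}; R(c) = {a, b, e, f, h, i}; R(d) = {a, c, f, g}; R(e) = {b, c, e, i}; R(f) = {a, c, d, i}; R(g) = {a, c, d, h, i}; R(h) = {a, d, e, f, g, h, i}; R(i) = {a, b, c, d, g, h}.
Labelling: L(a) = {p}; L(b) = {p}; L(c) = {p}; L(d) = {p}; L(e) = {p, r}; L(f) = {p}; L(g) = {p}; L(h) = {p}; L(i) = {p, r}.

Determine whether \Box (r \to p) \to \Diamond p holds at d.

At d: \Box (r \to p) is true, \Diamond p is true, so \Box (r \to p) \to \Diamond p is true.
  At d: \Box (r \to p) requires r \to p at every successor {a, c, f, g}.
    At a: r \to p is true.
    At c: r \to p is true.
    At f: r \to p is true.
    At g: r \to p is true.
  So \Box (r \to p) is true at d.
  At d: \Diamond p requires p at some successor in {a, c, f, g}.
    p holds at a, so \Diamond p is true at d.

Yes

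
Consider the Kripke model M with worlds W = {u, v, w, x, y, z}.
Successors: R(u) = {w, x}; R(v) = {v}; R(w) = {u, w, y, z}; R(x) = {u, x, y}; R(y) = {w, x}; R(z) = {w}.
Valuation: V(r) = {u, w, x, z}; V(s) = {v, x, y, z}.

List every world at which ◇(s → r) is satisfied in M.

Let φ = ◇(s → r). Evaluate φ at each world:
  u (successors {w, x}): φ is true.
  v (successors {v}): φ is false.
  w (successors {u, w, y, z}): φ is true.
  x (successors {u, x, y}): φ is true.
  y (successors {w, x}): φ is true.
  z (successors {w}): φ is true.
For instance, at v:
  At v: ◇(s → r) requires s → r at some successor in {v}.
    At v: s → r is false.
  So ◇(s → r) is false at v.
Satisfying worlds: {u, w, x, y, z}

u, w, x, y, z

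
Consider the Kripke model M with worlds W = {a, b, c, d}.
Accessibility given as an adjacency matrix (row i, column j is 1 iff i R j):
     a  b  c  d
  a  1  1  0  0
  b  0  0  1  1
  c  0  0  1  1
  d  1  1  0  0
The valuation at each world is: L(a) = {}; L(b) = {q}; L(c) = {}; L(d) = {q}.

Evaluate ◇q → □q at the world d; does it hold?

No

At d: ◇q is true, □q is false, so ◇q → □q is false.
  At d: ◇q requires q at some successor in {a, b}.
    q holds at b, so ◇q is true at d.
  At d: □q requires q at every successor {a, b}.
    q fails at a, so □q is false at d.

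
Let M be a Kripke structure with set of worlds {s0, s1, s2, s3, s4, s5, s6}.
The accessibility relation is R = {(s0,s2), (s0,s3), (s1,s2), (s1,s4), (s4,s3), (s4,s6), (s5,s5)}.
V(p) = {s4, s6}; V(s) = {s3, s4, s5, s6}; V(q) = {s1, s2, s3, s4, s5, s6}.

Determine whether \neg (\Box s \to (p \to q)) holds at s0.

At s0: \Box s \to (p \to q) is true, so \neg (\Box s \to (p \to q)) is false.
  At s0: \Box s is false, p \to q is true, so \Box s \to (p \to q) is true.
    At s0: \Box s requires s at every successor {s2, s3}.
      s fails at s2, so \Box s is false at s0.

No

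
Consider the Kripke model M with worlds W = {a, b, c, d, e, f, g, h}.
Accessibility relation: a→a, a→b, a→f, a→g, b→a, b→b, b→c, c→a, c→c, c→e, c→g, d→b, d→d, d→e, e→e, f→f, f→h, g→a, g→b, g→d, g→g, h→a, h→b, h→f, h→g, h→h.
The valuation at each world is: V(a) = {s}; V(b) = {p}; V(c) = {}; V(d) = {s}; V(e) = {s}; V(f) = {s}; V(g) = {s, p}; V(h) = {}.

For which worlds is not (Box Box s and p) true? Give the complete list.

a, b, c, d, e, f, g, h

Let φ = not (Box Box s and p). Evaluate φ at each world:
  a (successors {a, b, f, g}): φ is true.
  b (successors {a, b, c}): φ is true.
  c (successors {a, c, e, g}): φ is true.
  d (successors {b, d, e}): φ is true.
  e (successors {e}): φ is true.
  f (successors {f, h}): φ is true.
  g (successors {a, b, d, g}): φ is true.
  h (successors {a, b, f, g, h}): φ is true.
For instance, at d:
  At d: Box Box s and p is false, so not (Box Box s and p) is true.
    At d: Box Box s is false, p is false, so Box Box s and p is false.
      At d: Box Box s requires Box s at every successor {b, d, e}.
        Box s fails at b, so Box Box s is false at d.
Satisfying worlds: {a, b, c, d, e, f, g, h}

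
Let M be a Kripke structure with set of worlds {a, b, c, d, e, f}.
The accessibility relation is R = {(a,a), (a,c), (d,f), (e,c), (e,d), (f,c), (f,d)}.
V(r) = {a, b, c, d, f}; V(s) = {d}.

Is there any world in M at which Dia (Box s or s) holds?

Let φ = Dia (Box s or s). Evaluate φ at each world:
  a (successors {a, c}): φ is true.
  b (successors ∅): φ is false.
  c (successors ∅): φ is false.
  d (successors {f}): φ is false.
  e (successors {c, d}): φ is true.
  f (successors {c, d}): φ is true.
Detail at a (witness):
  At a: Dia (Box s or s) requires Box s or s at some successor in {a, c}.
    Box s or s holds at c, so Dia (Box s or s) is true at a.
      At c: Box s is true, s is false, so Box s or s is true.

Yes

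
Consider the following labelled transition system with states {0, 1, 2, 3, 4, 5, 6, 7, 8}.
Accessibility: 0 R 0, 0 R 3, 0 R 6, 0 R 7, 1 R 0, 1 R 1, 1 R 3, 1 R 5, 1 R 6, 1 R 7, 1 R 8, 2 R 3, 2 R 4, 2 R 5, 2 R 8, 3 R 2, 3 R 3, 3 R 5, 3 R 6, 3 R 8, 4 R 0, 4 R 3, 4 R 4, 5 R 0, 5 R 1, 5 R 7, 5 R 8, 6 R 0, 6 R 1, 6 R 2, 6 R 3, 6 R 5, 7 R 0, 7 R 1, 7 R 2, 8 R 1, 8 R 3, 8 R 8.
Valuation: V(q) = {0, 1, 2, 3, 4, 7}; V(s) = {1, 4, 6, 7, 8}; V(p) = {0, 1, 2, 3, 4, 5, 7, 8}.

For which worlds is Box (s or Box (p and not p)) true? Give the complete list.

Let φ = Box (s or Box (p and not p)). Evaluate φ at each world:
  0 (successors {0, 3, 6, 7}): φ is false.
  1 (successors {0, 1, 3, 5, 6, 7, 8}): φ is false.
  2 (successors {3, 4, 5, 8}): φ is false.
  3 (successors {2, 3, 5, 6, 8}): φ is false.
  4 (successors {0, 3, 4}): φ is false.
  5 (successors {0, 1, 7, 8}): φ is false.
  6 (successors {0, 1, 2, 3, 5}): φ is false.
  7 (successors {0, 1, 2}): φ is false.
  8 (successors {1, 3, 8}): φ is false.
For instance, at 7:
  At 7: Box (s or Box (p and not p)) requires s or Box (p and not p) at every successor {0, 1, 2}.
    s or Box (p and not p) fails at 0, so Box (s or Box (p and not p)) is false at 7.
      At 0: s is false, Box (p and not p) is false, so s or Box (p and not p) is false.
Satisfying worlds: none.

none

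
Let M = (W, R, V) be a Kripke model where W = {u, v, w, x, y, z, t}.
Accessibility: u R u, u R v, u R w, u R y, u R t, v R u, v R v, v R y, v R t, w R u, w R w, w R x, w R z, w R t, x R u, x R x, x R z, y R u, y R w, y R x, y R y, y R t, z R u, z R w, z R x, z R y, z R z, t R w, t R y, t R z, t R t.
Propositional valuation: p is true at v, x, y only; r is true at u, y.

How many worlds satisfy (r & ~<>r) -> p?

7

Recall that <>ψ holds at a world iff ψ holds at some accessible world.
Let φ = (r & ~<>r) -> p. Evaluate φ at each world:
  u (successors {u, v, w, y, t}): φ is true.
  v (successors {u, v, y, t}): φ is true.
  w (successors {u, w, x, z, t}): φ is true.
  x (successors {u, x, z}): φ is true.
  y (successors {u, w, x, y, t}): φ is true.
  z (successors {u, w, x, y, z}): φ is true.
  t (successors {w, y, z, t}): φ is true.
For instance, at y:
  At y: r & ~<>r is false, p is true, so (r & ~<>r) -> p is true.
    At y: r is true, ~<>r is false, so r & ~<>r is false.
      At y: <>r is true, so ~<>r is false.
Satisfying worlds: {u, v, w, x, y, z, t}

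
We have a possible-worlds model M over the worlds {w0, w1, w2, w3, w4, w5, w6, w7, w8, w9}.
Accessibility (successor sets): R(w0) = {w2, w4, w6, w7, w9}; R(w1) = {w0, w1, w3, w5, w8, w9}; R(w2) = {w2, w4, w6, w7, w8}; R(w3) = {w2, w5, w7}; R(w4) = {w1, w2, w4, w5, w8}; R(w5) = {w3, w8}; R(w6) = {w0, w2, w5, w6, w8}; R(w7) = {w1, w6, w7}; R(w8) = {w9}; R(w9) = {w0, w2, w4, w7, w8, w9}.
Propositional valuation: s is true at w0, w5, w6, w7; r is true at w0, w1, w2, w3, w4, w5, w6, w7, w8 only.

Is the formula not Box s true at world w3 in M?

Yes

At w3: Box s is false, so not Box s is true.
  At w3: Box s requires s at every successor {w2, w5, w7}.
    s fails at w2, so Box s is false at w3.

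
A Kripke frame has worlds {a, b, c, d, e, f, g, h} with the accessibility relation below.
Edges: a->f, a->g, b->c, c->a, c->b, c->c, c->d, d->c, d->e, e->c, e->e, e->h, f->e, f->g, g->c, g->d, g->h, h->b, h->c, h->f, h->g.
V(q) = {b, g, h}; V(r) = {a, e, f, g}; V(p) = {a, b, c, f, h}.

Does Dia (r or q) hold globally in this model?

Let φ = Dia (r or q). Evaluate φ at each world:
  a (successors {f, g}): φ is true.
  b (successors {c}): φ is false.
  c (successors {a, b, c, d}): φ is true.
  d (successors {c, e}): φ is true.
  e (successors {c, e, h}): φ is true.
  f (successors {e, g}): φ is true.
  g (successors {c, d, h}): φ is true.
  h (successors {b, c, f, g}): φ is true.
Detail at b (counterexample):
  At b: Dia (r or q) requires r or q at some successor in {c}.
    At c: r or q is false.
  So Dia (r or q) is false at b.

No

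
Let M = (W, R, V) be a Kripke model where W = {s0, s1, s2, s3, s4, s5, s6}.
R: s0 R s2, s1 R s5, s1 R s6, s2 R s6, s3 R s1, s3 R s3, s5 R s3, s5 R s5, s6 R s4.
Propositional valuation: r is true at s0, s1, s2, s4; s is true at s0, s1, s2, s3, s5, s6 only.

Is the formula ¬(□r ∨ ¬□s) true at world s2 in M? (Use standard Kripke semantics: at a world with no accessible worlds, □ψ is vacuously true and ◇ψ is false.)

Yes

At s2: □r ∨ ¬□s is false, so ¬(□r ∨ ¬□s) is true.
  At s2: □r is false, ¬□s is false, so □r ∨ ¬□s is false.
    At s2: □r requires r at every successor {s6}.
      r fails at s6, so □r is false at s2.
    At s2: □s is true, so ¬□s is false.
      At s2: □s requires s at every successor {s6}.
        At s6: s is true.
      So □s is true at s2.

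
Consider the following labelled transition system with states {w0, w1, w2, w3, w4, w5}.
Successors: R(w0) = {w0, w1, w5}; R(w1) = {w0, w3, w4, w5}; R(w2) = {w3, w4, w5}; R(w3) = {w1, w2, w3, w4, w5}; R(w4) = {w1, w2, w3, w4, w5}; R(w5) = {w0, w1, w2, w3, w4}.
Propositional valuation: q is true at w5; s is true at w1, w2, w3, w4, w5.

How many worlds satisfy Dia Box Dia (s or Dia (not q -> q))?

Let φ = Dia Box Dia (s or Dia (not q -> q)). Evaluate φ at each world:
  w0 (successors {w0, w1, w5}): φ is true.
  w1 (successors {w0, w3, w4, w5}): φ is true.
  w2 (successors {w3, w4, w5}): φ is true.
  w3 (successors {w1, w2, w3, w4, w5}): φ is true.
  w4 (successors {w1, w2, w3, w4, w5}): φ is true.
  w5 (successors {w0, w1, w2, w3, w4}): φ is true.
For instance, at w0:
  At w0: Dia Box Dia (s or Dia (not q -> q)) requires Box Dia (s or Dia (not q -> q)) at some successor in {w0, w1, w5}.
    Box Dia (s or Dia (not q -> q)) holds at w0, so Dia Box Dia (s or Dia (not q -> q)) is true at w0.
      At w0: Box Dia (s or Dia (not q -> q)) requires Dia (s or Dia (not q -> q)) at every successor {w0, w1, w5}.
        At w0: Dia (s or Dia (not q -> q)) is true.
        At w1: Dia (s or Dia (not q -> q)) is true.
        At w5: Dia (s or Dia (not q -> q)) is true.
      So Box Dia (s or Dia (not q -> q)) is true at w0.
Satisfying worlds: {w0, w1, w2, w3, w4, w5}

6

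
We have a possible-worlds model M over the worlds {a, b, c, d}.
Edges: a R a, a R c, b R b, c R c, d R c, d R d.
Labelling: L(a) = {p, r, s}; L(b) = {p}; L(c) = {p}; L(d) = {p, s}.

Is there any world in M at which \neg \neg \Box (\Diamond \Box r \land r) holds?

Let φ = \neg \neg \Box (\Diamond \Box r \land r). Evaluate φ at each world:
  a (successors {a, c}): φ is false.
  b (successors {b}): φ is false.
  c (successors {c}): φ is false.
  d (successors {c, d}): φ is false.
For instance, at a:
  At a: \neg \Box (\Diamond \Box r \land r) is true, so \neg \neg \Box (\Diamond \Box r \land r) is false.
    At a: \Box (\Diamond \Box r \land r) is false, so \neg \Box (\Diamond \Box r \land r) is true.
      At a: \Box (\Diamond \Box r \land r) requires \Diamond \Box r \land r at every successor {a, c}.
        \Diamond \Box r \land r fails at a, so \Box (\Diamond \Box r \land r) is false at a.

No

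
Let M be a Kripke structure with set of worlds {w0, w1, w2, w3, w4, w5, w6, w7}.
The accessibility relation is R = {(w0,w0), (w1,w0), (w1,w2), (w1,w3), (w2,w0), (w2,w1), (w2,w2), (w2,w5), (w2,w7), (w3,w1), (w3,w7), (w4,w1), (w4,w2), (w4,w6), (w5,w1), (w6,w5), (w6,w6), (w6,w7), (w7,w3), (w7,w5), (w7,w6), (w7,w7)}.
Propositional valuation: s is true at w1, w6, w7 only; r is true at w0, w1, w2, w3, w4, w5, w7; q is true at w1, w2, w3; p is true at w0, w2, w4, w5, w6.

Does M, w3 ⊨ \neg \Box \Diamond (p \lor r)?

No

At w3: \Box \Diamond (p \lor r) is true, so \neg \Box \Diamond (p \lor r) is false.
  At w3: \Box \Diamond (p \lor r) requires \Diamond (p \lor r) at every successor {w1, w7}.
      At w1: \Diamond (p \lor r) requires p \lor r at some successor in {w0, w2, w3}.
        p \lor r holds at w0, so \Diamond (p \lor r) is true at w1.
      At w7: \Diamond (p \lor r) requires p \lor r at some successor in {w3, w5, w6, w7}.
        p \lor r holds at w3, so \Diamond (p \lor r) is true at w7.
  So \Box \Diamond (p \lor r) is true at w3.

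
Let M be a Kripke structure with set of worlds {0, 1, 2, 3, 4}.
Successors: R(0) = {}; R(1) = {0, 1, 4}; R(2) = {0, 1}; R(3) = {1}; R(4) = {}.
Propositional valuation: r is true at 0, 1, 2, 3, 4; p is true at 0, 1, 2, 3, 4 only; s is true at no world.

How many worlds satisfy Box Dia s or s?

Recall that Box ψ holds at a world iff ψ holds at every accessible world, and Dia ψ holds iff ψ holds at some accessible world.
Let φ = Box Dia s or s. Evaluate φ at each world:
  0 (successors ∅): φ is true.
  1 (successors {0, 1, 4}): φ is false.
  2 (successors {0, 1}): φ is false.
  3 (successors {1}): φ is false.
  4 (successors ∅): φ is true.
For instance, at 1:
  At 1: Box Dia s is false, s is false, so Box Dia s or s is false.
    At 1: Box Dia s requires Dia s at every successor {0, 1, 4}.
      Dia s fails at 0, so Box Dia s is false at 1.
Satisfying worlds: {0, 4}

2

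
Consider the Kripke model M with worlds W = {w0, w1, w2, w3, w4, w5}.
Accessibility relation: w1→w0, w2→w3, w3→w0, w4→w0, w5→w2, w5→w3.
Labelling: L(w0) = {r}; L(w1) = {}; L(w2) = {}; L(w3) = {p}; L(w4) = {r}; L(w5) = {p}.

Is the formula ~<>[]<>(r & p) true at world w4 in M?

No

At w4: <>[]<>(r & p) is true, so ~<>[]<>(r & p) is false.
  At w4: <>[]<>(r & p) requires []<>(r & p) at some successor in {w0}.
    []<>(r & p) holds at w0, so <>[]<>(r & p) is true at w4.
      At w0: no accessible worlds, so []<>(r & p) holds vacuously.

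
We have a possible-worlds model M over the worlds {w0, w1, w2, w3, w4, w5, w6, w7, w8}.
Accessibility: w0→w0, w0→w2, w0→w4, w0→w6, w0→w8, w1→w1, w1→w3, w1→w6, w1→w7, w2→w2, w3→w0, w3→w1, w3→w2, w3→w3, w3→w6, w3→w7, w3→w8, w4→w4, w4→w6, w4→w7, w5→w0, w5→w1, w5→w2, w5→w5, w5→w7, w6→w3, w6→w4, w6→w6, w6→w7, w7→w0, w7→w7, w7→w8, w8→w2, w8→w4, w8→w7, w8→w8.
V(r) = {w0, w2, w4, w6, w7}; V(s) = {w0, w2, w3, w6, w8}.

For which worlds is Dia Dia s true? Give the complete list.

w0, w1, w2, w3, w4, w5, w6, w7, w8

Let φ = Dia Dia s. Evaluate φ at each world:
  w0 (successors {w0, w2, w4, w6, w8}): φ is true.
  w1 (successors {w1, w3, w6, w7}): φ is true.
  w2 (successors {w2}): φ is true.
  w3 (successors {w0, w1, w2, w3, w6, w7, w8}): φ is true.
  w4 (successors {w4, w6, w7}): φ is true.
  w5 (successors {w0, w1, w2, w5, w7}): φ is true.
  w6 (successors {w3, w4, w6, w7}): φ is true.
  w7 (successors {w0, w7, w8}): φ is true.
  w8 (successors {w2, w4, w7, w8}): φ is true.
For instance, at w0:
  At w0: Dia Dia s requires Dia s at some successor in {w0, w2, w4, w6, w8}.
    Dia s holds at w0, so Dia Dia s is true at w0.
      At w0: Dia s requires s at some successor in {w0, w2, w4, w6, w8}.
        s holds at w0, so Dia s is true at w0.
Satisfying worlds: {w0, w1, w2, w3, w4, w5, w6, w7, w8}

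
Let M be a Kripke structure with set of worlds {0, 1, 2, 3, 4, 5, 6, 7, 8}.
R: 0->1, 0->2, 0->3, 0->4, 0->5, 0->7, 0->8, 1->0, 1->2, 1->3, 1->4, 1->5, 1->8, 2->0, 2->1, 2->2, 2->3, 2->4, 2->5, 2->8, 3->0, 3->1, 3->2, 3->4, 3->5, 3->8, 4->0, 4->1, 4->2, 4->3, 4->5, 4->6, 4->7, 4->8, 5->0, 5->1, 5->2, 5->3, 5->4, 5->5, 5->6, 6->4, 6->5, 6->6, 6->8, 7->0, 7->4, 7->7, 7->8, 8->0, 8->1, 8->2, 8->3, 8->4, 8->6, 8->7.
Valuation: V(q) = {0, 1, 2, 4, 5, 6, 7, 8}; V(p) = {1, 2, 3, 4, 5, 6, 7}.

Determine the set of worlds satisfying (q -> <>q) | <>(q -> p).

Let φ = (q -> <>q) | <>(q -> p). Evaluate φ at each world:
  0 (successors {1, 2, 3, 4, 5, 7, 8}): φ is true.
  1 (successors {0, 2, 3, 4, 5, 8}): φ is true.
  2 (successors {0, 1, 2, 3, 4, 5, 8}): φ is true.
  3 (successors {0, 1, 2, 4, 5, 8}): φ is true.
  4 (successors {0, 1, 2, 3, 5, 6, 7, 8}): φ is true.
  5 (successors {0, 1, 2, 3, 4, 5, 6}): φ is true.
  6 (successors {4, 5, 6, 8}): φ is true.
  7 (successors {0, 4, 7, 8}): φ is true.
  8 (successors {0, 1, 2, 3, 4, 6, 7}): φ is true.
For instance, at 5:
  At 5: q -> <>q is true, <>(q -> p) is true, so (q -> <>q) | <>(q -> p) is true.
    At 5: q is true, <>q is true, so q -> <>q is true.
      At 5: <>q requires q at some successor in {0, 1, 2, 3, 4, 5, 6}.
        q holds at 0, so <>q is true at 5.
    At 5: <>(q -> p) requires q -> p at some successor in {0, 1, 2, 3, 4, 5, 6}.
      q -> p holds at 1, so <>(q -> p) is true at 5.
Satisfying worlds: {0, 1, 2, 3, 4, 5, 6, 7, 8}

0, 1, 2, 3, 4, 5, 6, 7, 8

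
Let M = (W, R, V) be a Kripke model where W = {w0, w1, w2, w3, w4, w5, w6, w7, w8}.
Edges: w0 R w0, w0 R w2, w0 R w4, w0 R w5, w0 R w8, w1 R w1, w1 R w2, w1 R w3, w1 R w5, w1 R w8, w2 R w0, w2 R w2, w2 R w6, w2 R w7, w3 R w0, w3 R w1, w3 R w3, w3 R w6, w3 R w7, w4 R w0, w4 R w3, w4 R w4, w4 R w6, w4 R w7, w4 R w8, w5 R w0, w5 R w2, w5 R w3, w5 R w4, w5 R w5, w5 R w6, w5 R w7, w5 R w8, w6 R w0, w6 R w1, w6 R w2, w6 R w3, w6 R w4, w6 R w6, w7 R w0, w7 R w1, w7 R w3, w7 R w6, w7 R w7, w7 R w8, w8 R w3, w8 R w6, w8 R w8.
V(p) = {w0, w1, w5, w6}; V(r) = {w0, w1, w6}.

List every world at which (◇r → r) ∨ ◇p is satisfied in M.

Let φ = (◇r → r) ∨ ◇p. Evaluate φ at each world:
  w0 (successors {w0, w2, w4, w5, w8}): φ is true.
  w1 (successors {w1, w2, w3, w5, w8}): φ is true.
  w2 (successors {w0, w2, w6, w7}): φ is true.
  w3 (successors {w0, w1, w3, w6, w7}): φ is true.
  w4 (successors {w0, w3, w4, w6, w7, w8}): φ is true.
  w5 (successors {w0, w2, w3, w4, w5, w6, w7, w8}): φ is true.
  w6 (successors {w0, w1, w2, w3, w4, w6}): φ is true.
  w7 (successors {w0, w1, w3, w6, w7, w8}): φ is true.
  w8 (successors {w3, w6, w8}): φ is true.
For instance, at w6:
  At w6: ◇r → r is true, ◇p is true, so (◇r → r) ∨ ◇p is true.
    At w6: ◇r is true, r is true, so ◇r → r is true.
      At w6: ◇r requires r at some successor in {w0, w1, w2, w3, w4, w6}.
        r holds at w0, so ◇r is true at w6.
    At w6: ◇p requires p at some successor in {w0, w1, w2, w3, w4, w6}.
      p holds at w0, so ◇p is true at w6.
Satisfying worlds: {w0, w1, w2, w3, w4, w5, w6, w7, w8}

w0, w1, w2, w3, w4, w5, w6, w7, w8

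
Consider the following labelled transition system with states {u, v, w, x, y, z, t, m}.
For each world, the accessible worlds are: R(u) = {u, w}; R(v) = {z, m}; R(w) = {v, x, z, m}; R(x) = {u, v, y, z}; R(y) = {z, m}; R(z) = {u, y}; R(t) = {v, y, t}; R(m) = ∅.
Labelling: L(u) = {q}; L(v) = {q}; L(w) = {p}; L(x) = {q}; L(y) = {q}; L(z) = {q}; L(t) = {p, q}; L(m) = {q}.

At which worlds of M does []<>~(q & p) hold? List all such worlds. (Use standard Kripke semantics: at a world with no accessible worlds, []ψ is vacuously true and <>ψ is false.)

Recall that []ψ holds at a world iff ψ holds at every accessible world, and <>ψ holds iff ψ holds at some accessible world.
Let φ = []<>~(q & p). Evaluate φ at each world:
  u (successors {u, w}): φ is true.
  v (successors {z, m}): φ is false.
  w (successors {v, x, z, m}): φ is false.
  x (successors {u, v, y, z}): φ is true.
  y (successors {z, m}): φ is false.
  z (successors {u, y}): φ is true.
  t (successors {v, y, t}): φ is true.
  m (successors ∅): φ is true.
For instance, at z:
  At z: []<>~(q & p) requires <>~(q & p) at every successor {u, y}.
      At u: <>~(q & p) requires ~(q & p) at some successor in {u, w}.
        ~(q & p) holds at u, so <>~(q & p) is true at u.
      At y: <>~(q & p) requires ~(q & p) at some successor in {z, m}.
        ~(q & p) holds at z, so <>~(q & p) is true at y.
  So []<>~(q & p) is true at z.
Satisfying worlds: {u, x, z, t, m}

u, x, z, t, m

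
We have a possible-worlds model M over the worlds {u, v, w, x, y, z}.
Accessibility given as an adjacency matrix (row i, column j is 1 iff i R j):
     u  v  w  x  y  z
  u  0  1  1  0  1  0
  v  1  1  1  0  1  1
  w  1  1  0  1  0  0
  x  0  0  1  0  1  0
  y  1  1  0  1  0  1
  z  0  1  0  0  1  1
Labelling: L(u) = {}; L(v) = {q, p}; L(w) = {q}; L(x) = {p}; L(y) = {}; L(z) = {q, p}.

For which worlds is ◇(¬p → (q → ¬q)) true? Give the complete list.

Recall that ◇ψ holds at a world iff ψ holds at some accessible world.
Let φ = ◇(¬p → (q → ¬q)). Evaluate φ at each world:
  u (successors {v, w, y}): φ is true.
  v (successors {u, v, w, y, z}): φ is true.
  w (successors {u, v, x}): φ is true.
  x (successors {w, y}): φ is true.
  y (successors {u, v, x, z}): φ is true.
  z (successors {v, y, z}): φ is true.
For instance, at u:
  At u: ◇(¬p → (q → ¬q)) requires ¬p → (q → ¬q) at some successor in {v, w, y}.
    ¬p → (q → ¬q) holds at v, so ◇(¬p → (q → ¬q)) is true at u.
Satisfying worlds: {u, v, w, x, y, z}

u, v, w, x, y, z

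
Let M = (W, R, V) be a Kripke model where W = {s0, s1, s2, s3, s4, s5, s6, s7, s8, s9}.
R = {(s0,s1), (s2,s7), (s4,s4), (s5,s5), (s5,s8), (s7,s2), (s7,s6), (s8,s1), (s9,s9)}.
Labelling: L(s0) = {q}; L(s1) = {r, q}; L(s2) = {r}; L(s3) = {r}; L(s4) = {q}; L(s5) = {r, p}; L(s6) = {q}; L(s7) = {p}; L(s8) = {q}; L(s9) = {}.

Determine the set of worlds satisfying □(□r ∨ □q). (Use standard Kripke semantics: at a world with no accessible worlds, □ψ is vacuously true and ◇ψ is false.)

Let φ = □(□r ∨ □q). Evaluate φ at each world:
  s0 (successors {s1}): φ is true.
  s1 (successors ∅): φ is true.
  s2 (successors {s7}): φ is false.
  s3 (successors ∅): φ is true.
  s4 (successors {s4}): φ is true.
  s5 (successors {s5, s8}): φ is false.
  s6 (successors ∅): φ is true.
  s7 (successors {s2, s6}): φ is false.
  s8 (successors {s1}): φ is true.
  s9 (successors {s9}): φ is false.
For instance, at s7:
  At s7: □(□r ∨ □q) requires □r ∨ □q at every successor {s2, s6}.
    □r ∨ □q fails at s2, so □(□r ∨ □q) is false at s7.
      At s2: □r is false, □q is false, so □r ∨ □q is false.
Satisfying worlds: {s0, s1, s3, s4, s6, s8}

s0, s1, s3, s4, s6, s8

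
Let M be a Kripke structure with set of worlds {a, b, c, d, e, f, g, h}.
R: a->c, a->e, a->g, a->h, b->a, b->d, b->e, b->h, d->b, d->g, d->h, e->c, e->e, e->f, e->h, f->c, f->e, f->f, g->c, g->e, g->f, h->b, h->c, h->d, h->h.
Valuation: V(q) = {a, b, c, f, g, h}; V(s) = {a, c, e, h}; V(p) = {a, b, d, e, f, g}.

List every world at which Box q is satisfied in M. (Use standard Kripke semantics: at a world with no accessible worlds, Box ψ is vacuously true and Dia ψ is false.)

c, d

Let φ = Box q. Evaluate φ at each world:
  a (successors {c, e, g, h}): φ is false.
  b (successors {a, d, e, h}): φ is false.
  c (successors ∅): φ is true.
  d (successors {b, g, h}): φ is true.
  e (successors {c, e, f, h}): φ is false.
  f (successors {c, e, f}): φ is false.
  g (successors {c, e, f}): φ is false.
  h (successors {b, c, d, h}): φ is false.
For instance, at e:
  At e: Box q requires q at every successor {c, e, f, h}.
    q fails at e, so Box q is false at e.
Satisfying worlds: {c, d}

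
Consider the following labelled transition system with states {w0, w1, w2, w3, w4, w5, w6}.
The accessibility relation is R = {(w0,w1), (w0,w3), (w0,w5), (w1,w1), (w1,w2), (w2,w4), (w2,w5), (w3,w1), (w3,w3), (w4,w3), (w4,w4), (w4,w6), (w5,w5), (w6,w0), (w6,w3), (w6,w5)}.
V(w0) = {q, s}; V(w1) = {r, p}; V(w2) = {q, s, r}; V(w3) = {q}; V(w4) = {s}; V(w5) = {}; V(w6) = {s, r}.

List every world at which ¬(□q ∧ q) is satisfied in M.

w0, w1, w2, w3, w4, w5, w6

Let φ = ¬(□q ∧ q). Evaluate φ at each world:
  w0 (successors {w1, w3, w5}): φ is true.
  w1 (successors {w1, w2}): φ is true.
  w2 (successors {w4, w5}): φ is true.
  w3 (successors {w1, w3}): φ is true.
  w4 (successors {w3, w4, w6}): φ is true.
  w5 (successors {w5}): φ is true.
  w6 (successors {w0, w3, w5}): φ is true.
For instance, at w4:
  At w4: □q ∧ q is false, so ¬(□q ∧ q) is true.
    At w4: □q is false, q is false, so □q ∧ q is false.
      At w4: □q requires q at every successor {w3, w4, w6}.
        q fails at w4, so □q is false at w4.
Satisfying worlds: {w0, w1, w2, w3, w4, w5, w6}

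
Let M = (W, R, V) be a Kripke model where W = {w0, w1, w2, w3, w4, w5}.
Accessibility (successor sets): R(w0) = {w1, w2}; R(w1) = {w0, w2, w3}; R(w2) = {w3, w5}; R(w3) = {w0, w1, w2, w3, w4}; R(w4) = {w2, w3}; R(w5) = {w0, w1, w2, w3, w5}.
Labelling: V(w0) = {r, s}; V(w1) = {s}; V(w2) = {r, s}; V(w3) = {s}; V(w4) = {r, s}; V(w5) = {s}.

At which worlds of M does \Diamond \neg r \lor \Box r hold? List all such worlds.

w0, w1, w2, w3, w4, w5

Recall that \Box ψ holds at a world iff ψ holds at every accessible world, and \Diamond ψ holds iff ψ holds at some accessible world.
Let φ = \Diamond \neg r \lor \Box r. Evaluate φ at each world:
  w0 (successors {w1, w2}): φ is true.
  w1 (successors {w0, w2, w3}): φ is true.
  w2 (successors {w3, w5}): φ is true.
  w3 (successors {w0, w1, w2, w3, w4}): φ is true.
  w4 (successors {w2, w3}): φ is true.
  w5 (successors {w0, w1, w2, w3, w5}): φ is true.
For instance, at w3:
  At w3: \Diamond \neg r is true, \Box r is false, so \Diamond \neg r \lor \Box r is true.
    At w3: \Diamond \neg r requires \neg r at some successor in {w0, w1, w2, w3, w4}.
      \neg r holds at w1, so \Diamond \neg r is true at w3.
    At w3: \Box r requires r at every successor {w0, w1, w2, w3, w4}.
      r fails at w1, so \Box r is false at w3.
Satisfying worlds: {w0, w1, w2, w3, w4, w5}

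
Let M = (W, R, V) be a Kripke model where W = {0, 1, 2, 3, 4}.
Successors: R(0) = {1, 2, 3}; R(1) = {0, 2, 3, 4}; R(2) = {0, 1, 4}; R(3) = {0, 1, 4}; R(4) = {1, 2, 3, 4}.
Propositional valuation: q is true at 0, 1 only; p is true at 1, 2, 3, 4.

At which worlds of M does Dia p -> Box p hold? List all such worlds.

0, 4

Let φ = Dia p -> Box p. Evaluate φ at each world:
  0 (successors {1, 2, 3}): φ is true.
  1 (successors {0, 2, 3, 4}): φ is false.
  2 (successors {0, 1, 4}): φ is false.
  3 (successors {0, 1, 4}): φ is false.
  4 (successors {1, 2, 3, 4}): φ is true.
For instance, at 1:
  At 1: Dia p is true, Box p is false, so Dia p -> Box p is false.
    At 1: Dia p requires p at some successor in {0, 2, 3, 4}.
      p holds at 2, so Dia p is true at 1.
    At 1: Box p requires p at every successor {0, 2, 3, 4}.
      p fails at 0, so Box p is false at 1.
Satisfying worlds: {0, 4}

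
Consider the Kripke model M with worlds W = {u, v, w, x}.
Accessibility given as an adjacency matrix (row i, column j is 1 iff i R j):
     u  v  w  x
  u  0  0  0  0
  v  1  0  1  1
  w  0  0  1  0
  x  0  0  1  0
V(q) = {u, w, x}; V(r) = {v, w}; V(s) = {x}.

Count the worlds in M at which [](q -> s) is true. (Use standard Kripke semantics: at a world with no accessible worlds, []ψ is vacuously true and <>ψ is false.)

1

Let φ = [](q -> s). Evaluate φ at each world:
  u (successors ∅): φ is true.
  v (successors {u, w, x}): φ is false.
  w (successors {w}): φ is false.
  x (successors {w}): φ is false.
For instance, at v:
  At v: [](q -> s) requires q -> s at every successor {u, w, x}.
    q -> s fails at u, so [](q -> s) is false at v.
Satisfying worlds: {u}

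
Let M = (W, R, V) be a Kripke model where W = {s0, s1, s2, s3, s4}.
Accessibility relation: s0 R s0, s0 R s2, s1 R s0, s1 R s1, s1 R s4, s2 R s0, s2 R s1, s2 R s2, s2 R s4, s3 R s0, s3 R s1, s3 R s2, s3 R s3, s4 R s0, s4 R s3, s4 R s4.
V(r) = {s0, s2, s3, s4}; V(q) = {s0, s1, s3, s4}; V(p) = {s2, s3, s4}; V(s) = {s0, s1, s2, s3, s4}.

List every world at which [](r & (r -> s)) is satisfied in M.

s0, s4

Let φ = [](r & (r -> s)). Evaluate φ at each world:
  s0 (successors {s0, s2}): φ is true.
  s1 (successors {s0, s1, s4}): φ is false.
  s2 (successors {s0, s1, s2, s4}): φ is false.
  s3 (successors {s0, s1, s2, s3}): φ is false.
  s4 (successors {s0, s3, s4}): φ is true.
For instance, at s4:
  At s4: [](r & (r -> s)) requires r & (r -> s) at every successor {s0, s3, s4}.
    At s0: r & (r -> s) is true.
    At s3: r & (r -> s) is true.
    At s4: r & (r -> s) is true.
  So [](r & (r -> s)) is true at s4.
Satisfying worlds: {s0, s4}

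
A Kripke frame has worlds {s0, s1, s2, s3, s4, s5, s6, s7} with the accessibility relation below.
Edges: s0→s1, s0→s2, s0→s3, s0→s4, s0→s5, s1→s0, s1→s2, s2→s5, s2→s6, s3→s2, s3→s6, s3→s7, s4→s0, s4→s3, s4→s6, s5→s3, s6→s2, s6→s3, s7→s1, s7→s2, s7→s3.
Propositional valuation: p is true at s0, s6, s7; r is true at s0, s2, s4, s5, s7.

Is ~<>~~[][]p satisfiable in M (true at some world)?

Yes

Recall that []ψ holds at a world iff ψ holds at every accessible world, and <>ψ holds iff ψ holds at some accessible world.
Let φ = ~<>~~[][]p. Evaluate φ at each world:
  s0 (successors {s1, s2, s3, s4, s5}): φ is true.
  s1 (successors {s0, s2}): φ is true.
  s2 (successors {s5, s6}): φ is true.
  s3 (successors {s2, s6, s7}): φ is true.
  s4 (successors {s0, s3, s6}): φ is true.
  s5 (successors {s3}): φ is true.
  s6 (successors {s2, s3}): φ is true.
  s7 (successors {s1, s2, s3}): φ is true.
Detail at s0 (witness):
  At s0: <>~~[][]p is false, so ~<>~~[][]p is true.
    At s0: <>~~[][]p requires ~~[][]p at some successor in {s1, s2, s3, s4, s5}.
      At s1: ~~[][]p is false.
      At s2: ~~[][]p is false.
      At s3: ~~[][]p is false.
      At s4: ~~[][]p is false.
      At s5: ~~[][]p is false.
    So <>~~[][]p is false at s0.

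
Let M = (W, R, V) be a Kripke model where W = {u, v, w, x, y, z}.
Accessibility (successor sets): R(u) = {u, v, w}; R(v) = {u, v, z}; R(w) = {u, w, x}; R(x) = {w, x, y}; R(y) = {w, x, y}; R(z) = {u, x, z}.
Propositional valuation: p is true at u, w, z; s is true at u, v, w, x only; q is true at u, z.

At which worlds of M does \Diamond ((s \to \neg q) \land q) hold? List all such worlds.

Let φ = \Diamond ((s \to \neg q) \land q). Evaluate φ at each world:
  u (successors {u, v, w}): φ is false.
  v (successors {u, v, z}): φ is true.
  w (successors {u, w, x}): φ is false.
  x (successors {w, x, y}): φ is false.
  y (successors {w, x, y}): φ is false.
  z (successors {u, x, z}): φ is true.
For instance, at z:
  At z: \Diamond ((s \to \neg q) \land q) requires (s \to \neg q) \land q at some successor in {u, x, z}.
    (s \to \neg q) \land q holds at z, so \Diamond ((s \to \neg q) \land q) is true at z.
Satisfying worlds: {v, z}

v, z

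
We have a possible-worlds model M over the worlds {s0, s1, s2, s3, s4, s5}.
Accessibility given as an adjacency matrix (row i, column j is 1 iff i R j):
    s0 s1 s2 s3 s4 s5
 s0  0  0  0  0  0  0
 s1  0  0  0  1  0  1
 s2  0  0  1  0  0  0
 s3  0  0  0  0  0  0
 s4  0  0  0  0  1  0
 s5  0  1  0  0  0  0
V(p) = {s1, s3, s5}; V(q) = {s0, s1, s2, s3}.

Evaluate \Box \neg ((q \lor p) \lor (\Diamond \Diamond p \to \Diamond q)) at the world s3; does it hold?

Yes

At s3: no accessible worlds, so \Box \neg ((q \lor p) \lor (\Diamond \Diamond p \to \Diamond q)) holds vacuously.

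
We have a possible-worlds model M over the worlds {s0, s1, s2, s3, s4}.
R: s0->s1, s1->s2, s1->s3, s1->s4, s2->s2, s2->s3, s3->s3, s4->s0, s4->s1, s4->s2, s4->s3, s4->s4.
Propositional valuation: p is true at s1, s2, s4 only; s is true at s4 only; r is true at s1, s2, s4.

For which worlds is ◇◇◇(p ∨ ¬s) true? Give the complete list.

Recall that ◇ψ holds at a world iff ψ holds at some accessible world.
Let φ = ◇◇◇(p ∨ ¬s). Evaluate φ at each world:
  s0 (successors {s1}): φ is true.
  s1 (successors {s2, s3, s4}): φ is true.
  s2 (successors {s2, s3}): φ is true.
  s3 (successors {s3}): φ is true.
  s4 (successors {s0, s1, s2, s3, s4}): φ is true.
For instance, at s0:
  At s0: ◇◇◇(p ∨ ¬s) requires ◇◇(p ∨ ¬s) at some successor in {s1}.
    ◇◇(p ∨ ¬s) holds at s1, so ◇◇◇(p ∨ ¬s) is true at s0.
      At s1: ◇◇(p ∨ ¬s) requires ◇(p ∨ ¬s) at some successor in {s2, s3, s4}.
        ◇(p ∨ ¬s) holds at s2, so ◇◇(p ∨ ¬s) is true at s1.
Satisfying worlds: {s0, s1, s2, s3, s4}

s0, s1, s2, s3, s4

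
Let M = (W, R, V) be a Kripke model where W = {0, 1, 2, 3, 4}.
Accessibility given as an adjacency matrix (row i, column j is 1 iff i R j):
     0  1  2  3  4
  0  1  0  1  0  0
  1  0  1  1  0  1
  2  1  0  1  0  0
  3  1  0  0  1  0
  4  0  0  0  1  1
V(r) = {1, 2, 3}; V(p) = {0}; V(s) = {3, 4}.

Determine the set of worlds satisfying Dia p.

Let φ = Dia p. Evaluate φ at each world:
  0 (successors {0, 2}): φ is true.
  1 (successors {1, 2, 4}): φ is false.
  2 (successors {0, 2}): φ is true.
  3 (successors {0, 3}): φ is true.
  4 (successors {3, 4}): φ is false.
For instance, at 0:
  At 0: Dia p requires p at some successor in {0, 2}.
    p holds at 0, so Dia p is true at 0.
Satisfying worlds: {0, 2, 3}

0, 2, 3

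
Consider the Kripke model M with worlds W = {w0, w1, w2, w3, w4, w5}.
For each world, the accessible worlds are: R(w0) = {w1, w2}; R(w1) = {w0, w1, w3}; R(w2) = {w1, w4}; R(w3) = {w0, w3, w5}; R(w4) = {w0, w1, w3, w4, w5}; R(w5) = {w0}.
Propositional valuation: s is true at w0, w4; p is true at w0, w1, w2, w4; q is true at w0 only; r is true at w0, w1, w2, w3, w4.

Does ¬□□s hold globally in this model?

Yes

Let φ = ¬□□s. Evaluate φ at each world:
  w0 (successors {w1, w2}): φ is true.
  w1 (successors {w0, w1, w3}): φ is true.
  w2 (successors {w1, w4}): φ is true.
  w3 (successors {w0, w3, w5}): φ is true.
  w4 (successors {w0, w1, w3, w4, w5}): φ is true.
  w5 (successors {w0}): φ is true.
For instance, at w2:
  At w2: □□s is false, so ¬□□s is true.
    At w2: □□s requires □s at every successor {w1, w4}.
      □s fails at w1, so □□s is false at w2.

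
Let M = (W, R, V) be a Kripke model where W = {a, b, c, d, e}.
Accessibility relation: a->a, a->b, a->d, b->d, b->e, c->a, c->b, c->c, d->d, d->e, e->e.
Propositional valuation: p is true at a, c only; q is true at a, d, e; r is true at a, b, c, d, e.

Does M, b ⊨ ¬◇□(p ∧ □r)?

At b: ◇□(p ∧ □r) is false, so ¬◇□(p ∧ □r) is true.
  At b: ◇□(p ∧ □r) requires □(p ∧ □r) at some successor in {d, e}.
    At d: □(p ∧ □r) is false.
    At e: □(p ∧ □r) is false.
  So ◇□(p ∧ □r) is false at b.

Yes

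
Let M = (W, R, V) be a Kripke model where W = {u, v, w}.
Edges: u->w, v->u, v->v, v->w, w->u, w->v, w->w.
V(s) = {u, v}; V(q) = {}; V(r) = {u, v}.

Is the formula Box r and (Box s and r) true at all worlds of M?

Recall that Box ψ holds at a world iff ψ holds at every accessible world, and Dia ψ holds iff ψ holds at some accessible world.
Let φ = Box r and (Box s and r). Evaluate φ at each world:
  u (successors {w}): φ is false.
  v (successors {u, v, w}): φ is false.
  w (successors {u, v, w}): φ is false.
Detail at u (counterexample):
  At u: Box r is false, Box s and r is false, so Box r and (Box s and r) is false.
    At u: Box r requires r at every successor {w}.
      r fails at w, so Box r is false at u.
    At u: Box s is false, r is true, so Box s and r is false.
      At u: Box s requires s at every successor {w}.
        s fails at w, so Box s is false at u.

No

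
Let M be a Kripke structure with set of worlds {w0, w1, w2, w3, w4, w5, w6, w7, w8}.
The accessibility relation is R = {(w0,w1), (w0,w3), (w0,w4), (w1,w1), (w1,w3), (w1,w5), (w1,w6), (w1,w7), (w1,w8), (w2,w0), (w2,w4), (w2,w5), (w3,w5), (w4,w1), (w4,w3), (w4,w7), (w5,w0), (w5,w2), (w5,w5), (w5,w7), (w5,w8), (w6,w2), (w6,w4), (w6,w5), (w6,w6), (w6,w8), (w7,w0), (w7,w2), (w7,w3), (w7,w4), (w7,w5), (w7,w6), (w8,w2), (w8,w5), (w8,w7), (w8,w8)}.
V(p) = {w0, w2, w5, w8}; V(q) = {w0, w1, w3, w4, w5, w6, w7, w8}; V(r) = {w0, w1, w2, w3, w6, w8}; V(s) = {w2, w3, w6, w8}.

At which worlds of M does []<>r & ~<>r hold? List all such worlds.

Recall that []ψ holds at a world iff ψ holds at every accessible world, and <>ψ holds iff ψ holds at some accessible world.
Let φ = []<>r & ~<>r. Evaluate φ at each world:
  w0 (successors {w1, w3, w4}): φ is false.
  w1 (successors {w1, w3, w5, w6, w7, w8}): φ is false.
  w2 (successors {w0, w4, w5}): φ is false.
  w3 (successors {w5}): φ is true.
  w4 (successors {w1, w3, w7}): φ is false.
  w5 (successors {w0, w2, w5, w7, w8}): φ is false.
  w6 (successors {w2, w4, w5, w6, w8}): φ is false.
  w7 (successors {w0, w2, w3, w4, w5, w6}): φ is false.
  w8 (successors {w2, w5, w7, w8}): φ is false.
For instance, at w8:
  At w8: []<>r is true, ~<>r is false, so []<>r & ~<>r is false.
    At w8: []<>r requires <>r at every successor {w2, w5, w7, w8}.
      At w2: <>r is true.
      At w5: <>r is true.
      At w7: <>r is true.
      At w8: <>r is true.
    So []<>r is true at w8.
    At w8: <>r is true, so ~<>r is false.
      At w8: <>r requires r at some successor in {w2, w5, w7, w8}.
        r holds at w2, so <>r is true at w8.
Satisfying worlds: {w3}

w3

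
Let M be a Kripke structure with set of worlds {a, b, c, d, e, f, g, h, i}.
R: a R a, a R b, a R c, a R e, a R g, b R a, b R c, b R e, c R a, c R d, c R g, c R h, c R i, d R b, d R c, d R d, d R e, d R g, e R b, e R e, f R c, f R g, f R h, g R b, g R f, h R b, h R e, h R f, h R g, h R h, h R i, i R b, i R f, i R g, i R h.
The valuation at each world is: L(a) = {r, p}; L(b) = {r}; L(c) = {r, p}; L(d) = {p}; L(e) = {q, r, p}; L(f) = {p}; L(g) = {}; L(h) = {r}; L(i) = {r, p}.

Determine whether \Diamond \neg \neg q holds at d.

Yes

At d: \Diamond \neg \neg q requires \neg \neg q at some successor in {b, c, d, e, g}.
  \neg \neg q holds at e, so \Diamond \neg \neg q is true at d.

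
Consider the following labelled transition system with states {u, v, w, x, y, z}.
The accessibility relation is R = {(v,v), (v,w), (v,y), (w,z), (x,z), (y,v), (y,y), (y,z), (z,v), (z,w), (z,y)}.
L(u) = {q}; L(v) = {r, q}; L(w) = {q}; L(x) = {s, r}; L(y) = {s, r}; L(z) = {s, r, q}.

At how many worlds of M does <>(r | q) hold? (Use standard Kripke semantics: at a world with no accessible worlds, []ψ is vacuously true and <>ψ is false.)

5

Recall that <>ψ holds at a world iff ψ holds at some accessible world.
Let φ = <>(r | q). Evaluate φ at each world:
  u (successors ∅): φ is false.
  v (successors {v, w, y}): φ is true.
  w (successors {z}): φ is true.
  x (successors {z}): φ is true.
  y (successors {v, y, z}): φ is true.
  z (successors {v, w, y}): φ is true.
For instance, at w:
  At w: <>(r | q) requires r | q at some successor in {z}.
    r | q holds at z, so <>(r | q) is true at w.
Satisfying worlds: {v, w, x, y, z}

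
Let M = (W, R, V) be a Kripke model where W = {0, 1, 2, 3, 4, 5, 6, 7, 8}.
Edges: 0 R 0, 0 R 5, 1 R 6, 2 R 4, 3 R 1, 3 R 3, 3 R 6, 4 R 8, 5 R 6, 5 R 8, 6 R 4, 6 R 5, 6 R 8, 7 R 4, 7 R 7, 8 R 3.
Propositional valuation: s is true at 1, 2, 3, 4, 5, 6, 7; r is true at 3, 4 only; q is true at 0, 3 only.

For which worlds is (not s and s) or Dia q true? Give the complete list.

Let φ = (not s and s) or Dia q. Evaluate φ at each world:
  0 (successors {0, 5}): φ is true.
  1 (successors {6}): φ is false.
  2 (successors {4}): φ is false.
  3 (successors {1, 3, 6}): φ is true.
  4 (successors {8}): φ is false.
  5 (successors {6, 8}): φ is false.
  6 (successors {4, 5, 8}): φ is false.
  7 (successors {4, 7}): φ is false.
  8 (successors {3}): φ is true.
For instance, at 5:
  At 5: not s and s is false, Dia q is false, so (not s and s) or Dia q is false.
    At 5: Dia q requires q at some successor in {6, 8}.
      At 6: q is false.
      At 8: q is false.
    So Dia q is false at 5.
Satisfying worlds: {0, 3, 8}

0, 3, 8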